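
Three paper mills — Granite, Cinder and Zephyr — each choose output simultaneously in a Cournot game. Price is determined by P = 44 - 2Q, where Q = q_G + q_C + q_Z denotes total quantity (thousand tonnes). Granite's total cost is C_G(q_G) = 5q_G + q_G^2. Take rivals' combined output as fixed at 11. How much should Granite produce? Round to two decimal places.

2.83

With rivals' combined output fixed at 11, Granite's profit is π_G = (44 - 2·11 - 2q_G)q_G - (5q_G + q_G²) = (22 - 2q_G)q_G - (5q_G + q_G²).
∂π_G/∂q_G = 17 - 6q_G = 0, so q_G = 17/6.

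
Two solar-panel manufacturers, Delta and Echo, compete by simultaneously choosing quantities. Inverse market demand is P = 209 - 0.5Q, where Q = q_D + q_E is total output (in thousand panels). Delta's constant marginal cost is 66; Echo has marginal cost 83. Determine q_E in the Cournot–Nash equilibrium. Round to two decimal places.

Delta's profit: π_D = (209 - 0.5Q)q_D - (66q_D). Setting ∂π_D/∂q_D = 0: 143 - q_D - (1/2)(q_E) = 0.
Echo's first-order condition: 126 - q_E - (1/2)(q_D) = 0.
Best responses: q_D = (143 - (1/2)q_E), q_E = (126 - (1/2)q_D).
Solving the pair: q_D = 320/3, q_E = 218/3.

72.67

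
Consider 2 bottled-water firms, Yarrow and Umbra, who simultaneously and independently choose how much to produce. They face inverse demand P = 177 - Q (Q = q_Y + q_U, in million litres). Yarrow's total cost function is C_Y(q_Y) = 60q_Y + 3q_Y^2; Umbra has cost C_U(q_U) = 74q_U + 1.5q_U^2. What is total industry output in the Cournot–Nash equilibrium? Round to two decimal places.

30.49

Yarrow's profit: π_Y = (177 - Q)q_Y - (60q_Y + 3q_Y²). Setting ∂π_Y/∂q_Y = 0: 117 - 8q_Y - (q_U) = 0.
Umbra's first-order condition: 103 - 5q_U - (q_Y) = 0.
So q_Y = (117 - q_U)/8 and q_U = (103 - q_Y)/5.
Substituting one into the other gives q_Y = 482/39 and q_U = 707/39.
Total output Q = 482/39 + 707/39 = 1189/39.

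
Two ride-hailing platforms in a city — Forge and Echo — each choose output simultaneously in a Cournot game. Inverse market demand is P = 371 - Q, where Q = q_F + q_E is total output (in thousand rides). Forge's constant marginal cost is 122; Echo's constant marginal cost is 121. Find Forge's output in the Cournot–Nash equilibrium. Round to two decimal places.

Forge's profit: π_F = (371 - Q)q_F - (122q_F). Setting ∂π_F/∂q_F = 0: 249 - 2q_F - (q_E) = 0.
Echo's profit: π_E = (371 - Q)q_E - (121q_E). Setting ∂π_E/∂q_E = 0: 250 - 2q_E - (q_F) = 0.
Rearranging gives the reaction functions q_F = (249 - q_E)/2 and q_E = (250 - q_F)/2.
Solving the pair: q_F = 248/3, q_E = 251/3.

82.67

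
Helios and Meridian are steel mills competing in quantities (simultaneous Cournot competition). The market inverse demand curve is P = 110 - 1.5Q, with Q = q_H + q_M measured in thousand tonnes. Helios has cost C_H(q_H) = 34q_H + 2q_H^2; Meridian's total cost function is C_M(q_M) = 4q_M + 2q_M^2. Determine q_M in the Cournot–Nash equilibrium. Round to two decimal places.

13.43

Helios's profit: π_H = (110 - 1.5Q)q_H - (34q_H + 2q_H²). Setting ∂π_H/∂q_H = 0: 76 - 7q_H - (3/2)(q_M) = 0.
Meridian's profit: π_M = (110 - 1.5Q)q_M - (4q_M + 2q_M²). Setting ∂π_M/∂q_M = 0: 106 - 7q_M - (3/2)(q_H) = 0.
Best responses: q_H = (76 - (3/2)q_M)/7, q_M = (106 - (3/2)q_H)/7.
Substituting one into the other gives q_H = 1492/187 and q_M = 13.4332.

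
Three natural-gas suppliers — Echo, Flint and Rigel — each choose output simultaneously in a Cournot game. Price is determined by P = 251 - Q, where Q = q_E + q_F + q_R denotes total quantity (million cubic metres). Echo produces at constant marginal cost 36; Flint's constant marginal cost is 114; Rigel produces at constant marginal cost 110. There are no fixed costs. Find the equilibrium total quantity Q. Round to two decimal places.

123.25

Echo's profit: π_E = (251 - Q)q_E - (36q_E). Setting ∂π_E/∂q_E = 0: 215 - 2q_E - (q_F + q_R) = 0.
Flint's first-order condition: 137 - 2q_F - (q_E + q_R) = 0.
Rigel's first-order condition: 141 - 2q_R - (q_E + q_F) = 0.
Summing all 3 equations gives 493 − 4Q = 0, hence Q = 493/4.
Back-substituting: q_E = (215 − 493/4) = 367/4, q_F = (137 − 493/4) = 55/4, q_R = (141 − 493/4) = 71/4.
Total output Q = 367/4 + 55/4 + 71/4 = 493/4.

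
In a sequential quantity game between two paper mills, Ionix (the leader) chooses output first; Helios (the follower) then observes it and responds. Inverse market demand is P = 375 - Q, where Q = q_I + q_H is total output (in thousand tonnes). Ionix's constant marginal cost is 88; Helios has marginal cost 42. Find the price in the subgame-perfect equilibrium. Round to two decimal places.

The follower Helios best-responds to any q_I: π_H = (375 - Q)q_H - 42q_H.
Follower FOC: 333 - q_I - 2q_H = 0, so q_H(q_I) = (333 - q_I)/2.
The leader anticipates this reaction. Substituting into P = 375 - Q gives P = 417/2 - (1/2)q_I, so π_I = (417/2 - (1/2)q_I)q_I - 88q_I.
The leader's first-order condition 241/2 - q_I = 0 yields q_I = 241/2.
Then q_H = (333 - 241/2)/2 = 425/4.
Total output Q = 907/4, so price P = 375 - 907/4 = 593/4.

148.25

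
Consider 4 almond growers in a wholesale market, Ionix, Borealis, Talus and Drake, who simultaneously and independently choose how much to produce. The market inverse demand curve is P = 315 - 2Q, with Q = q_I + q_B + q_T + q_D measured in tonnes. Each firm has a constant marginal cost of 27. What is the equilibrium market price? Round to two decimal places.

84.60

A representative firm's profit is π_i = q_i(315 - 2Q) - 27q_i.
Setting ∂π_i/∂q_i = 0 with rivals' quantities fixed: 288 - 4q_i - 2·Σ_{j≠i} q_j = 0.
By symmetry each firm produces the same amount; substituting Σ_{j≠i} q_j = 3q_i yields q_i = 288/10 = 144/5.
Total output Q = 576/5, so price P = 315 - 2·(576/5) = 423/5.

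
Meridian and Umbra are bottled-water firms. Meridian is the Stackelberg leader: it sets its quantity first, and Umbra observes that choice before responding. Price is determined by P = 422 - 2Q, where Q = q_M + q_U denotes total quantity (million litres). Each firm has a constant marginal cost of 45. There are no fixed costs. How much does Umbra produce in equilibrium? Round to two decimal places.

The follower Umbra best-responds to any q_M: π_U = (422 - 2Q)q_U - 45q_U.
Follower FOC: 377 - 2q_M - 4q_U = 0, so q_U(q_M) = (377 - 2q_M)/4.
The leader anticipates this reaction. Substituting into P = 422 - 2Q gives P = 467/2 - q_M, so π_M = (467/2 - q_M)q_M - 45q_M.
The leader's first-order condition 377/2 - 2q_M = 0 yields q_M = 377/4.
Then q_U = (377 - 2·(377/4))/4 = 377/8.

47.13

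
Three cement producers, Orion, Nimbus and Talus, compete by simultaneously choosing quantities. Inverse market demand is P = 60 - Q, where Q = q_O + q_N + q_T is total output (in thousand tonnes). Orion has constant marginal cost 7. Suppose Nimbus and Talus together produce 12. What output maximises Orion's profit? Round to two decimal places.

20.50

With rivals' combined output fixed at 12, Orion's profit is π_O = (60 - 12 - q_O)q_O - (7q_O) = (48 - q_O)q_O - (7q_O).
∂π_O/∂q_O = 41 - 2q_O = 0, so q_O = 41/2.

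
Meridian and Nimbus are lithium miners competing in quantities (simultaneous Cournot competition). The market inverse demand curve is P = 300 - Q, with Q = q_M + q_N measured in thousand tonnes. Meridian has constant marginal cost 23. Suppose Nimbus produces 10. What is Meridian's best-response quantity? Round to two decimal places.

133.50

With the rival's output fixed at 10, Meridian's profit is π_M = (300 - 10 - q_M)q_M - (23q_M) = (290 - q_M)q_M - (23q_M).
∂π_M/∂q_M = 267 - 2q_M = 0, so q_M = 267/2.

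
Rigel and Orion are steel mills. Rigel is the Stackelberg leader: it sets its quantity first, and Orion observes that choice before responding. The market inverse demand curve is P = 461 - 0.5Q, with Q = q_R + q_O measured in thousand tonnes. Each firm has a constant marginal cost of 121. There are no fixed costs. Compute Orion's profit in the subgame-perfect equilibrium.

14450

The follower Orion best-responds to any q_R: π_O = (461 - 0.5Q)q_O - 121q_O.
Follower FOC: 340 - (1/2)q_R - q_O = 0, so q_O(q_R) = (340 - (1/2)q_R).
The leader anticipates this reaction. Substituting into P = 461 - 0.5Q gives P = 291 - (1/4)q_R, so π_R = (291 - (1/4)q_R)q_R - 121q_R.
The leader's first-order condition 170 - (1/2)q_R = 0 yields q_R = 340.
Then q_O = (340 - (1/2)·340) = 170.
Price P = 461 - (1/2)·510 = 206.
Orion's profit: (206 - 121)·170 = 14450.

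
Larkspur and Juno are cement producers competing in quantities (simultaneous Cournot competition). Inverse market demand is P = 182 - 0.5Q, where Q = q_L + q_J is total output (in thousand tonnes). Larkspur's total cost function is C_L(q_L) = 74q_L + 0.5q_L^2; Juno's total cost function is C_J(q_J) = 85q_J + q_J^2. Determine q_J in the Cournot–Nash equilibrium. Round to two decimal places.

Larkspur's profit: π_L = (182 - 0.5Q)q_L - (74q_L + (1/2)q_L²). Setting ∂π_L/∂q_L = 0: 108 - 2q_L - (1/2)(q_J) = 0.
Juno's first-order condition: 97 - 3q_J - (1/2)(q_L) = 0.
So q_L = (108 - (1/2)q_J)/2 and q_J = (97 - (1/2)q_L)/3.
Substituting one into the other gives q_L = 1102/23 and q_J = 560/23.

24.35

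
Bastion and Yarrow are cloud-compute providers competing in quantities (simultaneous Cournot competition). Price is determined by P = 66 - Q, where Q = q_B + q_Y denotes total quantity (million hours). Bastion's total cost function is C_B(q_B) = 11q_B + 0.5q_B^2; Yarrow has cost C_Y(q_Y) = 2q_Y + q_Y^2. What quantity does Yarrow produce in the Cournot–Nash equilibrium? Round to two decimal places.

12.45

Bastion's profit: π_B = (66 - Q)q_B - (11q_B + (1/2)q_B²). Setting ∂π_B/∂q_B = 0: 55 - 3q_B - (q_Y) = 0.
Yarrow's profit: π_Y = (66 - Q)q_Y - (2q_Y + q_Y²). Setting ∂π_Y/∂q_Y = 0: 64 - 4q_Y - (q_B) = 0.
Rearranging gives the reaction functions q_B = (55 - q_Y)/3 and q_Y = (64 - q_B)/4.
Solving the pair: q_B = 156/11, q_Y = 137/11.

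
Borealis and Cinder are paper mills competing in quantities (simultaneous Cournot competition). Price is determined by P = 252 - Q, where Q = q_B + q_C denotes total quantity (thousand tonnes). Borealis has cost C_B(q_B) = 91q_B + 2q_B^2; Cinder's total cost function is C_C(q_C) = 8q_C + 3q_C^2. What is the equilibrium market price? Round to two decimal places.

Borealis's profit: π_B = (252 - Q)q_B - (91q_B + 2q_B²). Setting ∂π_B/∂q_B = 0: 161 - 6q_B - (q_C) = 0.
Cinder's profit: π_C = (252 - Q)q_C - (8q_C + 3q_C²). Setting ∂π_C/∂q_C = 0: 244 - 8q_C - (q_B) = 0.
So q_B = (161 - q_C)/6 and q_C = (244 - q_B)/8.
Substituting one into the other gives q_B = 1044/47 and q_C = 1303/47.
Total output Q = 49.9362, so price P = 252 - 49.9362 = 202.0638.

202.06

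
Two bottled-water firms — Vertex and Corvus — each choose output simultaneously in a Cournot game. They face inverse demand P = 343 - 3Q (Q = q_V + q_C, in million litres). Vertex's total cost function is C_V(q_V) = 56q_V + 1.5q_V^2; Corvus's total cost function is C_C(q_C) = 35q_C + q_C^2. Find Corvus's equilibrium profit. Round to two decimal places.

Vertex's profit: π_V = (343 - 3Q)q_V - (56q_V + (3/2)q_V²). Setting ∂π_V/∂q_V = 0: 287 - 9q_V - 3(q_C) = 0.
Corvus's first-order condition: 308 - 8q_C - 3(q_V) = 0.
So q_V = (287 - 3q_C)/9 and q_C = (308 - 3q_V)/8.
Solving the pair: q_V = 196/9, q_C = 91/3.
Price P = 343 - 3·(469/9) = 560/3.
Corvus's profit: (560/3)·(91/3) - 35·(91/3) - (91/3)² = 3680.4444.

3680.44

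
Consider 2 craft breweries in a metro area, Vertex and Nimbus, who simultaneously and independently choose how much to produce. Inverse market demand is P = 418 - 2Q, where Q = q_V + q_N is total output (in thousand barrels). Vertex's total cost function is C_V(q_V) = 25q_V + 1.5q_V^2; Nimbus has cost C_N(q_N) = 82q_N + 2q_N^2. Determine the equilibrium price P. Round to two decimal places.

262.69

Vertex's profit: π_V = (418 - 2Q)q_V - (25q_V + (3/2)q_V²). Setting ∂π_V/∂q_V = 0: 393 - 7q_V - 2(q_N) = 0.
Nimbus's profit: π_N = (418 - 2Q)q_N - (82q_N + 2q_N²). Setting ∂π_N/∂q_N = 0: 336 - 8q_N - 2(q_V) = 0.
Best responses: q_V = (393 - 2q_N)/7, q_N = (336 - 2q_V)/8.
Solving the pair: q_V = 618/13, q_N = 783/26.
Total output Q = 77.6538, so price P = 418 - 2·77.6538 = 262.6923.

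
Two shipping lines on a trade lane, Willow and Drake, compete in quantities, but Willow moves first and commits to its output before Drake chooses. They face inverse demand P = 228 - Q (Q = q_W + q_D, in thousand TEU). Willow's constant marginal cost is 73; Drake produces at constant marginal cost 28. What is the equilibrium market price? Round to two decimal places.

100.50

Solve by backward induction. Given q_W, the follower Drake maximises π_D = (228 - q_W - q_D)q_D - 28q_D.
Setting the follower's marginal profit to zero, 200 - q_W - 2q_D = 0, i.e. q_D = (200 - q_W)/2.
Willow substitutes q_D(q_W) into its own profit: π_W = q_W(228 - q_W - (200 - q_W)/2) - 73q_W = (128 - (1/2)q_W)q_W - 73q_W.
Maximising: ∂π_W/∂q_W = 55 - q_W = 0, giving q_W = 55.
Then q_D = (200 - 55)/2 = 145/2.
Total output Q = 255/2, so price P = 228 - 255/2 = 201/2.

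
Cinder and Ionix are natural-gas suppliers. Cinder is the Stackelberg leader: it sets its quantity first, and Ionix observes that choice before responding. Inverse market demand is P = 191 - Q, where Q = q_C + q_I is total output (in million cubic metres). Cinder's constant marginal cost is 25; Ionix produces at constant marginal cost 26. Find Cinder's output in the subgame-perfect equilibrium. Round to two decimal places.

The follower Ionix best-responds to any q_C: π_I = (191 - Q)q_I - 26q_I.
Setting the follower's marginal profit to zero, 165 - q_C - 2q_I = 0, i.e. q_I = (165 - q_C)/2.
Cinder substitutes q_I(q_C) into its own profit: π_C = q_C(191 - q_C - (165 - q_C)/2) - 25q_C = (217/2 - (1/2)q_C)q_C - 25q_C.
Maximising: ∂π_C/∂q_C = 167/2 - q_C = 0, giving q_C = 167/2.
Then q_I = (165 - 167/2)/2 = 163/4.

83.50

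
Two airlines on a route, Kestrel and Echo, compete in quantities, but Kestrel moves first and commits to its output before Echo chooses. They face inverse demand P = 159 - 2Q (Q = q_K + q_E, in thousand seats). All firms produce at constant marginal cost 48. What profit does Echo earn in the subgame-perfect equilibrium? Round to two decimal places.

385.03

The follower Echo best-responds to any q_K: π_E = (159 - 2Q)q_E - 48q_E.
∂π_E/∂q_E = 111 - 2q_K - 4q_E = 0 gives the reaction function q_E = (111 - 2q_K)/4.
Kestrel substitutes q_E(q_K) into its own profit: π_K = q_K(159 - 2q_K - (111 - 2q_K)/2) - 48q_K = (207/2 - q_K)q_K - 48q_K.
Maximising: ∂π_K/∂q_K = 111/2 - 2q_K = 0, giving q_K = 111/4.
Then q_E = (111 - 2·(111/4))/4 = 111/8.
Price P = 159 - 2·(333/8) = 303/4.
Echo's profit: (303/4 - 48)·(111/8) = 385.0313.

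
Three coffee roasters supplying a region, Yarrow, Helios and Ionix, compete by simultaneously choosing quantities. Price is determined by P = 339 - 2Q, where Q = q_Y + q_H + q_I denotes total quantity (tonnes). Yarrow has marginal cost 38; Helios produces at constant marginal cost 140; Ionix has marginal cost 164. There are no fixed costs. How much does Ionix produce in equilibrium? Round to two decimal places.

Yarrow's profit: π_Y = (339 - 2Q)q_Y - (38q_Y). Setting ∂π_Y/∂q_Y = 0: 301 - 4q_Y - 2(q_H + q_I) = 0.
Helios's first-order condition: 199 - 4q_H - 2(q_Y + q_I) = 0.
Ionix's profit: π_I = (339 - 2Q)q_I - (164q_I). Setting ∂π_I/∂q_I = 0: 175 - 4q_I - 2(q_Y + q_H) = 0.
Adding the 3 conditions: 675 − 4Q − 4Q = 0, i.e. Q = 675/8.
Back-substituting: q_Y = (301 − 675/4)/2 = 529/8, q_H = (199 − 675/4)/2 = 121/8, q_I = (175 − 675/4)/2 = 25/8.

3.13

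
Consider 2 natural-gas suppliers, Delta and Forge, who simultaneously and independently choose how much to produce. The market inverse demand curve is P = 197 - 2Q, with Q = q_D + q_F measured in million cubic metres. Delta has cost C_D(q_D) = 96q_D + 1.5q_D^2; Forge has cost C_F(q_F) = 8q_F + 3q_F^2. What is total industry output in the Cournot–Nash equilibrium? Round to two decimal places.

Delta's profit: π_D = (197 - 2Q)q_D - (96q_D + (3/2)q_D²). Setting ∂π_D/∂q_D = 0: 101 - 7q_D - 2(q_F) = 0.
Forge's profit: π_F = (197 - 2Q)q_F - (8q_F + 3q_F²). Setting ∂π_F/∂q_F = 0: 189 - 10q_F - 2(q_D) = 0.
Rearranging gives the reaction functions q_D = (101 - 2q_F)/7 and q_F = (189 - 2q_D)/10.
Substituting one into the other gives q_D = 316/33 and q_F = 1121/66.
Total output Q = 316/33 + 1121/66 = 1753/66.

26.56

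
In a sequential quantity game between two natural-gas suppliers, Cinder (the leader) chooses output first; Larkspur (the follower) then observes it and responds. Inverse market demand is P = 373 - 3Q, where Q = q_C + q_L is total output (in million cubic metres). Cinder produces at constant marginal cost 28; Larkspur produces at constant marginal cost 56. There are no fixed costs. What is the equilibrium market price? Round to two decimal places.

121.25

The follower Larkspur best-responds to any q_C: π_L = (373 - 3Q)q_L - 56q_L.
∂π_L/∂q_L = 317 - 3q_C - 6q_L = 0 gives the reaction function q_L = (317 - 3q_C)/6.
Cinder substitutes q_L(q_C) into its own profit: π_C = q_C(373 - 3q_C - (317 - 3q_C)/2) - 28q_C = (429/2 - (3/2)q_C)q_C - 28q_C.
Maximising: ∂π_C/∂q_C = 373/2 - 3q_C = 0, giving q_C = 373/6.
Then q_L = (317 - 3·(373/6))/6 = 87/4.
Total output Q = 1007/12, so price P = 373 - 3·(1007/12) = 485/4.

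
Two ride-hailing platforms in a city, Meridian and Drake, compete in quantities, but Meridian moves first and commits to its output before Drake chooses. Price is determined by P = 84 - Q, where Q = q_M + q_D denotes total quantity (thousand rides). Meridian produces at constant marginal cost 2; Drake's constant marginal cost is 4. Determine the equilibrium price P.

23

Solve by backward induction. Given q_M, the follower Drake maximises π_D = (84 - q_M - q_D)q_D - 4q_D.
Follower FOC: 80 - q_M - 2q_D = 0, so q_D(q_M) = (80 - q_M)/2.
The leader anticipates this reaction. Substituting into P = 84 - Q gives P = 44 - (1/2)q_M, so π_M = (44 - (1/2)q_M)q_M - 2q_M.
The leader's first-order condition 42 - q_M = 0 yields q_M = 42.
Then q_D = (80 - 42)/2 = 19.
Total output Q = 61, so price P = 84 - 61 = 23.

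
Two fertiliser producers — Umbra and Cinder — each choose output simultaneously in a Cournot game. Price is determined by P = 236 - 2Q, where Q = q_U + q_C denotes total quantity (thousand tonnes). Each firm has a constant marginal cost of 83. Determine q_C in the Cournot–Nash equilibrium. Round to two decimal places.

A representative firm's profit is π_i = q_i(236 - 2Q) - 83q_i.
First-order condition (treating rivals' output as given): 153 - 4q_i - 2q_j = 0.
With identical firms every q_j equals q_i, so q_j = q_i and 153 = 6q_i, giving q_i = 51/2.

25.50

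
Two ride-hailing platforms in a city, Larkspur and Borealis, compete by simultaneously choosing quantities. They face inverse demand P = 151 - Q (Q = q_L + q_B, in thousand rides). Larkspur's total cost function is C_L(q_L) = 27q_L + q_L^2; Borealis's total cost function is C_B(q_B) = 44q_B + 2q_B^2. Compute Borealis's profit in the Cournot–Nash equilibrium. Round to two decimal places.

524.10

Larkspur's profit: π_L = (151 - Q)q_L - (27q_L + q_L²). Setting ∂π_L/∂q_L = 0: 124 - 4q_L - (q_B) = 0.
Borealis's first-order condition: 107 - 6q_B - (q_L) = 0.
Best responses: q_L = (124 - q_B)/4, q_B = (107 - q_L)/6.
Solving the pair: q_L = 637/23, q_B = 304/23.
Price P = 151 - 941/23 = 110.0870.
Borealis's profit: 110.0870·(304/23) - 44·(304/23) - 2(304/23)² = 524.0983.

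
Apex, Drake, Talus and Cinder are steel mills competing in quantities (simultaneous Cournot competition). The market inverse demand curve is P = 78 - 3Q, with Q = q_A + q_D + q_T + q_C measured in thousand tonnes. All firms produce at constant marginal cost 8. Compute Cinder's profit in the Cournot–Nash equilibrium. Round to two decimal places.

65.33

Each firm earns π_i = (78 - 3Q)q_i - 8q_i.
Setting ∂π_i/∂q_i = 0 with rivals' quantities fixed: 70 - 6q_i - 3·Σ_{j≠i} q_j = 0.
With identical firms every q_j equals q_i, so Σ_{j≠i} q_j = 3q_i and 70 = 15q_i, giving q_i = 14/3.
Price P = 78 - 3·(56/3) = 22.
Cinder's profit: (22 - 8)·(14/3) = 196/3.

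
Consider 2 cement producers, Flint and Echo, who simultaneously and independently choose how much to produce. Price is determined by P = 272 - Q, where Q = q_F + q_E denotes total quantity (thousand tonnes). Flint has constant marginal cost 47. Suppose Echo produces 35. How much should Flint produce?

95

With the rival's output fixed at 35, Flint's profit is π_F = (272 - 35 - q_F)q_F - (47q_F) = (237 - q_F)q_F - (47q_F).
∂π_F/∂q_F = 190 - 2q_F = 0, so q_F = 95.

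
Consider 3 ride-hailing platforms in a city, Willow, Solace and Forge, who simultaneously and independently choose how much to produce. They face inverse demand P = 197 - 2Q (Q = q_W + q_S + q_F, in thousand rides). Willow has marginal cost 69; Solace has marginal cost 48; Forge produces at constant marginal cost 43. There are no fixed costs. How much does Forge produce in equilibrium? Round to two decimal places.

23.13

Willow's profit: π_W = (197 - 2Q)q_W - (69q_W). Setting ∂π_W/∂q_W = 0: 128 - 4q_W - 2(q_S + q_F) = 0.
Solace's first-order condition: 149 - 4q_S - 2(q_W + q_F) = 0.
Forge's first-order condition: 154 - 4q_F - 2(q_W + q_S) = 0.
Adding the 3 first-order conditions: 431 − 8Q = 0, so Q = 431/8.
Back-substituting: q_W = (128 − 431/4)/2 = 81/8, q_S = (149 − 431/4)/2 = 165/8, q_F = (154 − 431/4)/2 = 185/8.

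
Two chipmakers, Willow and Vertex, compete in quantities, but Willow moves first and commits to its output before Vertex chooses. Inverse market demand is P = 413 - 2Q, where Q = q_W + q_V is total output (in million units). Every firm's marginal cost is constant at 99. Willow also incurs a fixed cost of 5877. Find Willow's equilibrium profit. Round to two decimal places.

285.25

Solve by backward induction. Given q_W, the follower Vertex maximises π_V = (413 - 2q_W - 2q_V)q_V - 99q_V.
Setting the follower's marginal profit to zero, 314 - 2q_W - 4q_V = 0, i.e. q_V = (314 - 2q_W)/4.
Willow substitutes q_V(q_W) into its own profit: π_W = q_W(413 - 2q_W - (314 - 2q_W)/2) - 99q_W = (256 - q_W)q_W - 99q_W.
Maximising: ∂π_W/∂q_W = 157 - 2q_W = 0, giving q_W = 157/2.
Then q_V = (314 - 2·(157/2))/4 = 157/4.
Price P = 413 - 2·(471/4) = 355/2.
Willow's profit: (355/2 - 99)·(157/2) - 5877 = 1141/4.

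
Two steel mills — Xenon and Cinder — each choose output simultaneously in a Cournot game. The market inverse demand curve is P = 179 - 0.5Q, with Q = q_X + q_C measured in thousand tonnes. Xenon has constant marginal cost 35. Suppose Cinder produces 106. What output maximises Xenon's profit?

91

With the rival's output fixed at 106, Xenon's profit is π_X = (179 - (1/2)·106 - (1/2)q_X)q_X - (35q_X) = (126 - (1/2)q_X)q_X - (35q_X).
∂π_X/∂q_X = 91 - q_X = 0, so q_X = 91.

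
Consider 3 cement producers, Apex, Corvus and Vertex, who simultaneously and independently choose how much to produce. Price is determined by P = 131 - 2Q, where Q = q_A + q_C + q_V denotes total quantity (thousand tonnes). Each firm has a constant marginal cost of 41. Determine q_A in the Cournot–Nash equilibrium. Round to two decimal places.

11.25

A representative firm's profit is π_i = q_i(131 - 2Q) - 41q_i.
Setting ∂π_i/∂q_i = 0 with rivals' quantities fixed: 90 - 4q_i - 2·Σ_{j≠i} q_j = 0.
By symmetry each firm produces the same amount; substituting Σ_{j≠i} q_j = 2q_i yields q_i = 90/8 = 45/4.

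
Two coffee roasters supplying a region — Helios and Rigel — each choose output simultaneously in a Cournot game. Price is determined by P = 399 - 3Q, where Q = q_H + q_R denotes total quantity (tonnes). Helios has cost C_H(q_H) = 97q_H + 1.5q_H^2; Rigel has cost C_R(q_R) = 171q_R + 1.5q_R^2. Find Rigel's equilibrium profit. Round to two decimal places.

1140.03

Helios's profit: π_H = (399 - 3Q)q_H - (97q_H + (3/2)q_H²). Setting ∂π_H/∂q_H = 0: 302 - 9q_H - 3(q_R) = 0.
Rigel's first-order condition: 228 - 9q_R - 3(q_H) = 0.
Rearranging gives the reaction functions q_H = (302 - 3q_R)/9 and q_R = (228 - 3q_H)/9.
Solving the pair: q_H = 113/4, q_R = 191/12.
Price P = 399 - 3·(265/6) = 533/2.
Rigel's profit: (533/2)·(191/12) - 171·(191/12) - (3/2)(191/12)² = 1140.0313.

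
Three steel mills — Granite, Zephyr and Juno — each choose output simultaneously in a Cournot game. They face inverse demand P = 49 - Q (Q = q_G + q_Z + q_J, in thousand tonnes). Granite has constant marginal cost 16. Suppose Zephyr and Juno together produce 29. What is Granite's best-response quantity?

2

With rivals' combined output fixed at 29, Granite's profit is π_G = (49 - 29 - q_G)q_G - (16q_G) = (20 - q_G)q_G - (16q_G).
∂π_G/∂q_G = 4 - 2q_G = 0, so q_G = 2.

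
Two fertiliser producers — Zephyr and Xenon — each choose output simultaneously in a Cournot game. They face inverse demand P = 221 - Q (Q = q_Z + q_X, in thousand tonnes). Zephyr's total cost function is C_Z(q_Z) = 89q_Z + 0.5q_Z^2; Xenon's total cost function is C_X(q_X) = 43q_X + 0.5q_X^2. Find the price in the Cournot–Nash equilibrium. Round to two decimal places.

143.50

Zephyr's profit: π_Z = (221 - Q)q_Z - (89q_Z + (1/2)q_Z²). Setting ∂π_Z/∂q_Z = 0: 132 - 3q_Z - (q_X) = 0.
Xenon's first-order condition: 178 - 3q_X - (q_Z) = 0.
Rearranging gives the reaction functions q_Z = (132 - q_X)/3 and q_X = (178 - q_Z)/3.
Substituting one into the other gives q_Z = 109/4 and q_X = 201/4.
Total output Q = 155/2, so price P = 221 - 155/2 = 287/2.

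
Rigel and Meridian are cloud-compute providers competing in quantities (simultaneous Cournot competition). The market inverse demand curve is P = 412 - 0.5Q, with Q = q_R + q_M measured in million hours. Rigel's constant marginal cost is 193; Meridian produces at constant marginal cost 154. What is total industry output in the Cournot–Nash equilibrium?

Rigel's profit: π_R = (412 - 0.5Q)q_R - (193q_R). Setting ∂π_R/∂q_R = 0: 219 - q_R - (1/2)(q_M) = 0.
Meridian's profit: π_M = (412 - 0.5Q)q_M - (154q_M). Setting ∂π_M/∂q_M = 0: 258 - q_M - (1/2)(q_R) = 0.
Best responses: q_R = (219 - (1/2)q_M), q_M = (258 - (1/2)q_R).
Substituting one into the other gives q_R = 120 and q_M = 198.
Total output Q = 120 + 198 = 318.

318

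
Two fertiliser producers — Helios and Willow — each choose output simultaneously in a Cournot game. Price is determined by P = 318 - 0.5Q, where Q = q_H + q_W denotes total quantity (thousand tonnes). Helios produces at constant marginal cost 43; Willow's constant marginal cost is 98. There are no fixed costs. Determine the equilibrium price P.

Helios's profit: π_H = (318 - 0.5Q)q_H - (43q_H). Setting ∂π_H/∂q_H = 0: 275 - q_H - (1/2)(q_W) = 0.
Willow's profit: π_W = (318 - 0.5Q)q_W - (98q_W). Setting ∂π_W/∂q_W = 0: 220 - q_W - (1/2)(q_H) = 0.
So q_H = (275 - (1/2)q_W) and q_W = (220 - (1/2)q_H).
Solving the pair: q_H = 220, q_W = 110.
Total output Q = 330, so price P = 318 - (1/2)·330 = 153.

153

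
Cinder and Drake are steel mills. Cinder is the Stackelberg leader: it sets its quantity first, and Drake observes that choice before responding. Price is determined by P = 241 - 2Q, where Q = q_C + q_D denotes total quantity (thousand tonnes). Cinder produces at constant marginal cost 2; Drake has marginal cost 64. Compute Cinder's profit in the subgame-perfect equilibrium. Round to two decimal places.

5662.56

The follower Drake best-responds to any q_C: π_D = (241 - 2Q)q_D - 64q_D.
∂π_D/∂q_D = 177 - 2q_C - 4q_D = 0 gives the reaction function q_D = (177 - 2q_C)/4.
The leader anticipates this reaction. Substituting into P = 241 - 2Q gives P = 305/2 - q_C, so π_C = (305/2 - q_C)q_C - 2q_C.
Leader FOC: 301/2 - 2q_C = 0, so q_C = 301/4.
Then q_D = (177 - 2·(301/4))/4 = 53/8.
Price P = 241 - 2·(655/8) = 309/4.
Cinder's profit: (309/4 - 2)·(301/4) = 5662.5625.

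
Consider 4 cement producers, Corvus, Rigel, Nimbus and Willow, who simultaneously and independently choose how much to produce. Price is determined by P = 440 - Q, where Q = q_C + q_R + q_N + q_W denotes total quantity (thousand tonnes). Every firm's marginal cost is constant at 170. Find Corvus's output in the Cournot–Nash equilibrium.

54

A representative firm's profit is π_i = q_i(440 - Q) - 170q_i.
Setting ∂π_i/∂q_i = 0 with rivals' quantities fixed: 270 - 2q_i - Σ_{j≠i} q_j = 0.
By symmetry each firm produces the same amount; substituting Σ_{j≠i} q_j = 3q_i yields q_i = 270/5 = 54.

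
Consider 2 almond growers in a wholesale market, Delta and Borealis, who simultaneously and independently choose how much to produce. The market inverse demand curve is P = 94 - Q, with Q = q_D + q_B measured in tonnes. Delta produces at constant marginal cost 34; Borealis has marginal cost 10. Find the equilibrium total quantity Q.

48

Delta's profit: π_D = (94 - Q)q_D - (34q_D). Setting ∂π_D/∂q_D = 0: 60 - 2q_D - (q_B) = 0.
Borealis's first-order condition: 84 - 2q_B - (q_D) = 0.
So q_D = (60 - q_B)/2 and q_B = (84 - q_D)/2.
Solving the pair: q_D = 12, q_B = 36.
Total output Q = 12 + 36 = 48.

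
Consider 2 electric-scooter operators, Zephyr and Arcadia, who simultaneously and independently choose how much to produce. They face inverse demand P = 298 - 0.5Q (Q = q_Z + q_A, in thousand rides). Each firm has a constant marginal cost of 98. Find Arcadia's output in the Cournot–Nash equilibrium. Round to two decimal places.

A representative firm's profit is π_i = q_i(298 - 0.5Q) - 98q_i.
First-order condition (treating rivals' output as given): 200 - q_i - (1/2)q_j = 0.
By symmetry each firm produces the same amount; substituting q_j = q_i yields q_i = 200/(3/2) = 400/3.

133.33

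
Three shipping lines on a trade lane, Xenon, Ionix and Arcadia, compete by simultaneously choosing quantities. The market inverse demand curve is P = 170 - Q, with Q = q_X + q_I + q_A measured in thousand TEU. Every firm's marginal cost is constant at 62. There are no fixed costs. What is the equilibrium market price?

89

Each firm earns π_i = (170 - Q)q_i - 62q_i.
First-order condition (treating rivals' output as given): 108 - 2q_i - Σ_{j≠i} q_j = 0.
With identical firms every q_j equals q_i, so Σ_{j≠i} q_j = 2q_i and 108 = 4q_i, giving q_i = 27.
Total output Q = 81, so price P = 170 - 81 = 89.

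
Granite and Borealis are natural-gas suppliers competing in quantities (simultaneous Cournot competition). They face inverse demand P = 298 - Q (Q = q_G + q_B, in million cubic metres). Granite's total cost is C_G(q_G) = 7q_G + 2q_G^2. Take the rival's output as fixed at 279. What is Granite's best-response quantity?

2

With the rival's output fixed at 279, Granite's profit is π_G = (298 - 279 - q_G)q_G - (7q_G + 2q_G²) = (19 - q_G)q_G - (7q_G + 2q_G²).
∂π_G/∂q_G = 12 - 6q_G = 0, so q_G = 2.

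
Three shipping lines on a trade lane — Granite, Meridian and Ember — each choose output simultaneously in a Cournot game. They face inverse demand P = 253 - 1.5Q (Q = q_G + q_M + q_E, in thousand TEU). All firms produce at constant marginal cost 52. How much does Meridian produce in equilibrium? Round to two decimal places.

Each firm earns π_i = (253 - 1.5Q)q_i - 52q_i.
First-order condition (treating rivals' output as given): 201 - 3q_i - (3/2)·Σ_{j≠i} q_j = 0.
By symmetry each firm produces the same amount; substituting Σ_{j≠i} q_j = 2q_i yields q_i = 201/6 = 67/2.

33.50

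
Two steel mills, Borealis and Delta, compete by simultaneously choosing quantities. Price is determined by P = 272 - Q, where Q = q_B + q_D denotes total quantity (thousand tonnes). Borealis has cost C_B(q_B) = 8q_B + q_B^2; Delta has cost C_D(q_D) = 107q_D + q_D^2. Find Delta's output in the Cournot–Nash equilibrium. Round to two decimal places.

Borealis's profit: π_B = (272 - Q)q_B - (8q_B + q_B²). Setting ∂π_B/∂q_B = 0: 264 - 4q_B - (q_D) = 0.
Delta's first-order condition: 165 - 4q_D - (q_B) = 0.
Best responses: q_B = (264 - q_D)/4, q_D = (165 - q_B)/4.
Substituting one into the other gives q_B = 297/5 and q_D = 132/5.

26.40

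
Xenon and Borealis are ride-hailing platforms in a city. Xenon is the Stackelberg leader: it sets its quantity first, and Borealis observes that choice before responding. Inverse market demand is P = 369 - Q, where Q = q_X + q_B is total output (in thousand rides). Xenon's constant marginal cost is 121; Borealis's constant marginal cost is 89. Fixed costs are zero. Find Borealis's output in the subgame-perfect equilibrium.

86

Solve by backward induction. Given q_X, the follower Borealis maximises π_B = (369 - q_X - q_B)q_B - 89q_B.
∂π_B/∂q_B = 280 - q_X - 2q_B = 0 gives the reaction function q_B = (280 - q_X)/2.
The leader anticipates this reaction. Substituting into P = 369 - Q gives P = 229 - (1/2)q_X, so π_X = (229 - (1/2)q_X)q_X - 121q_X.
Maximising: ∂π_X/∂q_X = 108 - q_X = 0, giving q_X = 108.
Then q_B = (280 - 108)/2 = 86.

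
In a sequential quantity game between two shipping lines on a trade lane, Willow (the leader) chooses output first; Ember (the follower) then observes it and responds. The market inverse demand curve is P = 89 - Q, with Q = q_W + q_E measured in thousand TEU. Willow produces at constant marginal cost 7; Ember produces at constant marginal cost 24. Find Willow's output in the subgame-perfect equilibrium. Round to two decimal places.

49.50

Solve by backward induction. Given q_W, the follower Ember maximises π_E = (89 - q_W - q_E)q_E - 24q_E.
Setting the follower's marginal profit to zero, 65 - q_W - 2q_E = 0, i.e. q_E = (65 - q_W)/2.
The leader anticipates this reaction. Substituting into P = 89 - Q gives P = 113/2 - (1/2)q_W, so π_W = (113/2 - (1/2)q_W)q_W - 7q_W.
Leader FOC: 99/2 - q_W = 0, so q_W = 99/2.
Then q_E = (65 - 99/2)/2 = 31/4.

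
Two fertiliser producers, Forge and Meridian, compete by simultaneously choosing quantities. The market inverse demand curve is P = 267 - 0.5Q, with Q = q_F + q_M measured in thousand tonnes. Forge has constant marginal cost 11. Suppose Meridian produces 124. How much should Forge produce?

194

With the rival's output fixed at 124, Forge's profit is π_F = (267 - (1/2)·124 - (1/2)q_F)q_F - (11q_F) = (205 - (1/2)q_F)q_F - (11q_F).
∂π_F/∂q_F = 194 - q_F = 0, so q_F = 194.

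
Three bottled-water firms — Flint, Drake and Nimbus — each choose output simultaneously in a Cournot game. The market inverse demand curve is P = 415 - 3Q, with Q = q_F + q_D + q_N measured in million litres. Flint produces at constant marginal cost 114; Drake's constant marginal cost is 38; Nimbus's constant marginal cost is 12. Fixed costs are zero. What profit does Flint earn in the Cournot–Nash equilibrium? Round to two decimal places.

315.19

Flint's profit: π_F = (415 - 3Q)q_F - (114q_F). Setting ∂π_F/∂q_F = 0: 301 - 6q_F - 3(q_D + q_N) = 0.
Drake's first-order condition: 377 - 6q_D - 3(q_F + q_N) = 0.
Nimbus's profit: π_N = (415 - 3Q)q_N - (12q_N). Setting ∂π_N/∂q_N = 0: 403 - 6q_N - 3(q_F + q_D) = 0.
Summing all 3 equations gives 1081 − 12Q = 0, hence Q = 1081/12.
Back-substituting: q_F = (301 − 1081/4)/3 = 41/4, q_D = (377 − 1081/4)/3 = 427/12, q_N = (403 − 1081/4)/3 = 177/4.
Price P = 415 - 3·(1081/12) = 579/4.
Flint's profit: (579/4 - 114)·(41/4) = 315.1875.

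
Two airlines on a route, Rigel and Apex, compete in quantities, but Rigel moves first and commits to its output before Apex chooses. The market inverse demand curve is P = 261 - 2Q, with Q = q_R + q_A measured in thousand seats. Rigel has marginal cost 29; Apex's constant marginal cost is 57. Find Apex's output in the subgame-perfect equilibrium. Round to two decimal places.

18.50

Solve by backward induction. Given q_R, the follower Apex maximises π_A = (261 - 2q_R - 2q_A)q_A - 57q_A.
∂π_A/∂q_A = 204 - 2q_R - 4q_A = 0 gives the reaction function q_A = (204 - 2q_R)/4.
Rigel substitutes q_A(q_R) into its own profit: π_R = q_R(261 - 2q_R - (204 - 2q_R)/2) - 29q_R = (159 - q_R)q_R - 29q_R.
The leader's first-order condition 130 - 2q_R = 0 yields q_R = 65.
Then q_A = (204 - 2·65)/4 = 37/2.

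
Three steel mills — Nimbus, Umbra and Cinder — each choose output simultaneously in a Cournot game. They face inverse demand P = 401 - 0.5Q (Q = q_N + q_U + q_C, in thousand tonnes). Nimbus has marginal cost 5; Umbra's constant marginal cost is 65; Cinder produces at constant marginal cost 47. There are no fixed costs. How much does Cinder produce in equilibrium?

165

Nimbus's profit: π_N = (401 - 0.5Q)q_N - (5q_N). Setting ∂π_N/∂q_N = 0: 396 - q_N - (1/2)(q_U + q_C) = 0.
Umbra's profit: π_U = (401 - 0.5Q)q_U - (65q_U). Setting ∂π_U/∂q_U = 0: 336 - q_U - (1/2)(q_N + q_C) = 0.
Cinder's profit: π_C = (401 - 0.5Q)q_C - (47q_C). Setting ∂π_C/∂q_C = 0: 354 - q_C - (1/2)(q_N + q_U) = 0.
Adding the 3 first-order conditions: 1086 − 2Q = 0, so Q = 543.
Back-substituting: q_N = (396 − 543/2)/(1/2) = 249, q_U = (336 − 543/2)/(1/2) = 129, q_C = (354 − 543/2)/(1/2) = 165.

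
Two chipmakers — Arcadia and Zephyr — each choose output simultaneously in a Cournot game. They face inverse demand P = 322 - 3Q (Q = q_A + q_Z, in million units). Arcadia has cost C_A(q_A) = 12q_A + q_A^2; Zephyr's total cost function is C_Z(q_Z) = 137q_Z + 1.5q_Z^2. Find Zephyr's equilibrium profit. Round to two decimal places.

342.97

Arcadia's profit: π_A = (322 - 3Q)q_A - (12q_A + q_A²). Setting ∂π_A/∂q_A = 0: 310 - 8q_A - 3(q_Z) = 0.
Zephyr's first-order condition: 185 - 9q_Z - 3(q_A) = 0.
Rearranging gives the reaction functions q_A = (310 - 3q_Z)/8 and q_Z = (185 - 3q_A)/9.
Solving the pair: q_A = 745/21, q_Z = 550/63.
Price P = 322 - 3·44.2063 = 189.3810.
Zephyr's profit: 189.3810·(550/63) - 137·(550/63) - (3/2)(550/63)² = 342.9705.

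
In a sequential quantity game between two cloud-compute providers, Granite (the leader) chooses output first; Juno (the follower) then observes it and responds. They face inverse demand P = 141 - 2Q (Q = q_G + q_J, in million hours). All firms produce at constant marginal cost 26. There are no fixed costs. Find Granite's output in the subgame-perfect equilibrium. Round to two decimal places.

Solve by backward induction. Given q_G, the follower Juno maximises π_J = (141 - 2q_G - 2q_J)q_J - 26q_J.
Setting the follower's marginal profit to zero, 115 - 2q_G - 4q_J = 0, i.e. q_J = (115 - 2q_G)/4.
The leader anticipates this reaction. Substituting into P = 141 - 2Q gives P = 167/2 - q_G, so π_G = (167/2 - q_G)q_G - 26q_G.
Leader FOC: 115/2 - 2q_G = 0, so q_G = 115/4.
Then q_J = (115 - 2·(115/4))/4 = 115/8.

28.75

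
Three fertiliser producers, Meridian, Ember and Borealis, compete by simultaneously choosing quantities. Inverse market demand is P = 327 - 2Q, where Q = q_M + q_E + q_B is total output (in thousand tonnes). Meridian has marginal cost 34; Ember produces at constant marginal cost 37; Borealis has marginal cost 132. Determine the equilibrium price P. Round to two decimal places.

Meridian's profit: π_M = (327 - 2Q)q_M - (34q_M). Setting ∂π_M/∂q_M = 0: 293 - 4q_M - 2(q_E + q_B) = 0.
Ember's profit: π_E = (327 - 2Q)q_E - (37q_E). Setting ∂π_E/∂q_E = 0: 290 - 4q_E - 2(q_M + q_B) = 0.
Borealis's first-order condition: 195 - 4q_B - 2(q_M + q_E) = 0.
Summing all 3 equations gives 778 − 8Q = 0, hence Q = 389/4.
Back-substituting: q_M = (293 − 389/2)/2 = 197/4, q_E = (290 − 389/2)/2 = 191/4, q_B = (195 − 389/2)/2 = 1/4.
Total output Q = 389/4, so price P = 327 - 2·(389/4) = 265/2.

132.50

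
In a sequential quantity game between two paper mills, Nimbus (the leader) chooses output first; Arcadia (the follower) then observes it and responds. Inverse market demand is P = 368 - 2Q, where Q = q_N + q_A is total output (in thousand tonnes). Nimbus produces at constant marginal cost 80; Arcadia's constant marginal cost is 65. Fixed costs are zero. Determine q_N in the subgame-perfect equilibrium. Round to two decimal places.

68.25

The follower Arcadia best-responds to any q_N: π_A = (368 - 2Q)q_A - 65q_A.
∂π_A/∂q_A = 303 - 2q_N - 4q_A = 0 gives the reaction function q_A = (303 - 2q_N)/4.
Nimbus substitutes q_A(q_N) into its own profit: π_N = q_N(368 - 2q_N - (303 - 2q_N)/2) - 80q_N = (433/2 - q_N)q_N - 80q_N.
The leader's first-order condition 273/2 - 2q_N = 0 yields q_N = 273/4.
Then q_A = (303 - 2·(273/4))/4 = 333/8.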